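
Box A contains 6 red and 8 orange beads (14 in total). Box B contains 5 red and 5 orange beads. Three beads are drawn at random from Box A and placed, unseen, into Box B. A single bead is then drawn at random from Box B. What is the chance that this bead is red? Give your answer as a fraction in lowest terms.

Condition on how many of the transferred beads are red (from Box A: 6 red of 14; then Box B has 13 total).
  0 red: C(6,0)C(8,3)/C(14,3) = 2/13; then P = 5/13
  1 red: C(6,1)C(8,2)/C(14,3) = 6/13; then P = 6/13
  2 red: C(6,2)C(8,1)/C(14,3) = 30/91; then P = 7/13
  3 red: C(6,3)C(8,0)/C(14,3) = 5/91; then P = 8/13
P(red from Box B) = 44/91 ≈ 0.4835.

44/91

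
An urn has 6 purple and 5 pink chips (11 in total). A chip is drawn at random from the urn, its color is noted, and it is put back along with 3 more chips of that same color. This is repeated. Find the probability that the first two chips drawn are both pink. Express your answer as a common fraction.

After a pink draw the urn holds 8 pink out of 14.
P = (5/11)·(8/14) = 20/77 ≈ 0.2597.

20/77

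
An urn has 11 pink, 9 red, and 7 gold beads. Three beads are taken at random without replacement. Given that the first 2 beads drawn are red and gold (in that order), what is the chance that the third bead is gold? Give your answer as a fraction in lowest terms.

6/25

After removing 1 red, 1 gold, the urn has 6 gold out of 25 remaining.
P(third is gold | given) = 6/25 ≈ 0.2400.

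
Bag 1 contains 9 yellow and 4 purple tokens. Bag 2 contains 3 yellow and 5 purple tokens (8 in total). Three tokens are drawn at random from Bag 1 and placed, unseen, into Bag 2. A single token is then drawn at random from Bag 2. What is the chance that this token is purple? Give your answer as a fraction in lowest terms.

7/13

Condition on how many of the transferred tokens are purple (from Bag 1: 4 purple of 13; then Bag 2 has 11 total).
  0 purple: C(4,0)C(9,3)/C(13,3) = 42/143; then P = 5/11
  1 purple: C(4,1)C(9,2)/C(13,3) = 72/143; then P = 6/11
  2 purple: C(4,2)C(9,1)/C(13,3) = 27/143; then P = 7/11
  3 purple: C(4,3)C(9,0)/C(13,3) = 2/143; then P = 8/11
P(purple from Bag 2) = 7/13 ≈ 0.5385.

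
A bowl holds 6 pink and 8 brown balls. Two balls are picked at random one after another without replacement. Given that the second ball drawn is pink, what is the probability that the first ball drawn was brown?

P(first=brown and the second ball drawn is pink) = (8/14)·(6/13) = 24/91.
P(the second ball drawn is pink) = Σ over first color = 15/91 + 24/91 = 3/7.
By Bayes, P(first=brown | the second ball drawn is pink) = 24/91 / 3/7 = 8/13 ≈ 0.6154.

8/13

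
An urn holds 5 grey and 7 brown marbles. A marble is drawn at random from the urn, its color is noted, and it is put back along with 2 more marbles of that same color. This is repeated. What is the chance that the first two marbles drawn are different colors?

5/12

Either brown then grey, or grey then brown; after the first draw the total is 14.
P = (7/12)·(5/14) + (5/12)·(7/14) = 5/12 ≈ 0.4167.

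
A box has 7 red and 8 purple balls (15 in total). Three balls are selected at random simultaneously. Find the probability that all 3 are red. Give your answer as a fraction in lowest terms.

Unordered draws without replacement: count favorable combinations over C(15,3).
Favorable = C(7,3) · C(8,0) = 35; total = C(15,3) = 455.
P = 35/455 = 1/13 ≈ 0.0769.

1/13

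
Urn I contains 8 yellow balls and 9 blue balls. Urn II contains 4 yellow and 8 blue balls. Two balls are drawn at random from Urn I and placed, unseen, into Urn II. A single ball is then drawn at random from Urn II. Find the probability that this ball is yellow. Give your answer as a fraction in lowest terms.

Condition on how many of the transferred balls are yellow (from Urn I: 8 yellow of 17; then Urn II has 14 total).
  0 yellow: C(8,0)C(9,2)/C(17,2) = 9/34; then P = 4/14
  1 yellow: C(8,1)C(9,1)/C(17,2) = 9/17; then P = 5/14
  2 yellow: C(8,2)C(9,0)/C(17,2) = 7/34; then P = 6/14
P(yellow from Urn II) = 6/17 ≈ 0.3529.

6/17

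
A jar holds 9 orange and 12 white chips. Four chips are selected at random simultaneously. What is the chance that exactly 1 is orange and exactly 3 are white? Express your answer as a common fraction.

Unordered draws without replacement: count favorable combinations over C(21,4).
Favorable = C(9,1) · C(12,3) = 1980; total = C(21,4) = 5985.
P = 1980/5985 = 44/133 ≈ 0.3308.

44/133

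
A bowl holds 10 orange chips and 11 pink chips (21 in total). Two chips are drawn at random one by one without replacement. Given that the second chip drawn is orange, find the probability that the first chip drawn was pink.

P(first=pink and the second chip drawn is orange) = (11/21)·(10/20) = 11/42.
P(the second chip drawn is orange) = Σ over first color = 3/14 + 11/42 = 10/21.
By Bayes, P(first=pink | the second chip drawn is orange) = 11/42 / 10/21 = 11/20 ≈ 0.5500.

11/20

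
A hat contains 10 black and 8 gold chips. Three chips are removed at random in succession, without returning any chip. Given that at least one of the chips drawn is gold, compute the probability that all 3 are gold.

P(all 3 gold) = C(8,3)/C(18,3) = 7/102; P(at least one gold) = 1 − C(10,3)/C(18,3) = 29/34.
Since 'all 3 gold' ⊆ 'at least one gold', P(all 3 | at least one) = 7/102 / 29/34 = 7/87 ≈ 0.0805.

7/87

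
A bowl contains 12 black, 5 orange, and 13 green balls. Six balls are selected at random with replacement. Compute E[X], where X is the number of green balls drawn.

By linearity of expectation, E[X] = Σ P(draw i is green); each independent draw has P(green) = 13/30.
E[X] = 6 · 13/30 = 13/5 ≈ 2.6000.

13/5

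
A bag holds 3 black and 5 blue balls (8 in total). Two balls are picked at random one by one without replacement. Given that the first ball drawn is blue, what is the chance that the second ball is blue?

After removing 1 blue, the bag has 4 blue out of 7 remaining.
P(second is blue | given) = 4/7 ≈ 0.5714.

4/7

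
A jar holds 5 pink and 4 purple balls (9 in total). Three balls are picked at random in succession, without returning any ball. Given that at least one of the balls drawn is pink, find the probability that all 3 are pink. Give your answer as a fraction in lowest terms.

P(all 3 pink) = C(5,3)/C(9,3) = 5/42; P(at least one pink) = 1 − C(4,3)/C(9,3) = 20/21.
Since 'all 3 pink' ⊆ 'at least one pink', P(all 3 | at least one) = 5/42 / 20/21 = 1/8 ≈ 0.1250.

1/8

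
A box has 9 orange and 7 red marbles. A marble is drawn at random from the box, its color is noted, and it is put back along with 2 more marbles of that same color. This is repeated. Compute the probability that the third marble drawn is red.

Sum over the four possibilities for the first two draws (red/not-red each), tracking how the red count and total change by +2 per draw.
P(third is red) = 7/16 ≈ 0.4375. (In a Pólya urn every draw has the same marginal probability 7/16.)

7/16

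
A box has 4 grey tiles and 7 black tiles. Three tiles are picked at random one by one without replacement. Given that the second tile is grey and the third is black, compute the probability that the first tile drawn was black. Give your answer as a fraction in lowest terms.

2/3

P(first=black and the second tile is grey and the third is black) = (7/11)·(4/10)·(6/9) = 28/165.
P(E) = Σ over first color = 14/165 + 28/165 = 14/55.
By Bayes, P(first=black | E) = 28/165 / 14/55 = 2/3 ≈ 0.6667.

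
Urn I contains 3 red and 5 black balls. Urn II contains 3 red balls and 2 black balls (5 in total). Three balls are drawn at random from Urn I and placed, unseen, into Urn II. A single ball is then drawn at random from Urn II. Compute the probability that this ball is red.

33/64

Condition on how many of the transferred balls are red (from Urn I: 3 red of 8; then Urn II has 8 total).
  0 red: C(3,0)C(5,3)/C(8,3) = 5/28; then P = 3/8
  1 red: C(3,1)C(5,2)/C(8,3) = 15/28; then P = 4/8
  2 red: C(3,2)C(5,1)/C(8,3) = 15/56; then P = 5/8
  3 red: C(3,3)C(5,0)/C(8,3) = 1/56; then P = 6/8
P(red from Urn II) = 33/64 ≈ 0.5156.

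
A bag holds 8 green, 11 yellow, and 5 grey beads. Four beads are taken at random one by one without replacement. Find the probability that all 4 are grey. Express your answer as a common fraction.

5/10626

Unordered draws without replacement: count favorable combinations over C(24,4).
Favorable = C(8,0) · C(11,0) · C(5,4) = 5; total = C(24,4) = 10626.
P = 5/10626 = 5/10626 ≈ 0.0005.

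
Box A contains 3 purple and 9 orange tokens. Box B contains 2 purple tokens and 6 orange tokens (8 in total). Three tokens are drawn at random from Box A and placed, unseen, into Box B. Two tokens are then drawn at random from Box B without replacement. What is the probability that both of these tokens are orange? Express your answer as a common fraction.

663/1210

Condition on how many of the transferred tokens are orange (from Box A: 9 orange of 12; then Box B has 11 total).
  0 orange: C(9,0)C(3,3)/C(12,3) = 1/220; then P = C(6,2)/C(11,2) = 3/11
  1 orange: C(9,1)C(3,2)/C(12,3) = 27/220; then P = C(7,2)/C(11,2) = 21/55
  2 orange: C(9,2)C(3,1)/C(12,3) = 27/55; then P = C(8,2)/C(11,2) = 28/55
  3 orange: C(9,3)C(3,0)/C(12,3) = 21/55; then P = C(9,2)/C(11,2) = 36/55
P(both orange) = 663/1210 ≈ 0.5479.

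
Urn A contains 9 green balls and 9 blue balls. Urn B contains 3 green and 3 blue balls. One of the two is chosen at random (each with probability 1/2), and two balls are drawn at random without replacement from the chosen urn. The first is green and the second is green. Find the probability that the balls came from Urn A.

20/37

P(E | Urn A) = 4/17; P(E | Urn B) = 1/5.
P(E) = 1/2·4/17 + 1/2·1/5 = 37/170.
By Bayes' rule, P(Urn A | E) = 2/17 / 37/170 = 20/37 ≈ 0.5405.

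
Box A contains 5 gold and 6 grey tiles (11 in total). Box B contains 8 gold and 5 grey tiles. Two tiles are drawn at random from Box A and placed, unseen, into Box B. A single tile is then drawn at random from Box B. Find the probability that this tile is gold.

98/165

Condition on how many of the transferred tiles are gold (from Box A: 5 gold of 11; then Box B has 15 total).
  0 gold: C(5,0)C(6,2)/C(11,2) = 3/11; then P = 8/15
  1 gold: C(5,1)C(6,1)/C(11,2) = 6/11; then P = 9/15
  2 gold: C(5,2)C(6,0)/C(11,2) = 2/11; then P = 10/15
P(gold from Box B) = 98/165 ≈ 0.5939.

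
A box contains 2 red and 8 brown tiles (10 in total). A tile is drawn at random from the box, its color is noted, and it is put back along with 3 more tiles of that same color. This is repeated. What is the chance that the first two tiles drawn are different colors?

16/65

Either brown then red, or red then brown; after the first draw the total is 13.
P = (8/10)·(2/13) + (2/10)·(8/13) = 16/65 ≈ 0.2462.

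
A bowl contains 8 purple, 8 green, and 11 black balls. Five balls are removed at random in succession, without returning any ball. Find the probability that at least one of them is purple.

3839/4485

Use the complement: P(at least one purple) = 1 − P(no purple).
P(none) = C(19,5)/C(27,5) = 11628/80730.
So P = 1 − 11628/80730 = 3839/4485 ≈ 0.8560.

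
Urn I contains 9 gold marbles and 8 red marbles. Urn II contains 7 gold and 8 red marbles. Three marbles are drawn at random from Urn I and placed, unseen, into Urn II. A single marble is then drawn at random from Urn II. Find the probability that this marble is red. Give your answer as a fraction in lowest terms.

Condition on how many of the transferred marbles are red (from Urn I: 8 red of 17; then Urn II has 18 total).
  0 red: C(8,0)C(9,3)/C(17,3) = 21/170; then P = 8/18
  1 red: C(8,1)C(9,2)/C(17,3) = 36/85; then P = 9/18
  2 red: C(8,2)C(9,1)/C(17,3) = 63/170; then P = 10/18
  3 red: C(8,3)C(9,0)/C(17,3) = 7/85; then P = 11/18
P(red from Urn II) = 80/153 ≈ 0.5229.

80/153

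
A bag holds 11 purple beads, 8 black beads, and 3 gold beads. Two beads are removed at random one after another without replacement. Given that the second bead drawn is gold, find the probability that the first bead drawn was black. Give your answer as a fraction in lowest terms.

8/21

P(first=black and the second bead drawn is gold) = (8/22)·(3/21) = 4/77.
P(the second bead drawn is gold) = Σ over first color = 1/14 + 4/77 + 1/77 = 3/22.
By Bayes, P(first=black | the second bead drawn is gold) = 4/77 / 3/22 = 8/21 ≈ 0.3810.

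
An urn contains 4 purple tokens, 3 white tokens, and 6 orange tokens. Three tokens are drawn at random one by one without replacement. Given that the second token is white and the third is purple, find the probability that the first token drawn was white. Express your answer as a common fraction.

2/11

P(first=white and the second token is white and the third is purple) = (3/13)·(2/12)·(4/11) = 2/143.
P(E) = Σ over first color = 3/143 + 2/143 + 6/143 = 1/13.
By Bayes, P(first=white | E) = 2/143 / 1/13 = 2/11 ≈ 0.1818.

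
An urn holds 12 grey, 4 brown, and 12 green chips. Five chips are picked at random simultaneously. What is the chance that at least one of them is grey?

Use the complement: P(at least one grey) = 1 − P(no grey).
P(none) = C(16,5)/C(28,5) = 4368/98280.
So P = 1 − 4368/98280 = 43/45 ≈ 0.9556.

43/45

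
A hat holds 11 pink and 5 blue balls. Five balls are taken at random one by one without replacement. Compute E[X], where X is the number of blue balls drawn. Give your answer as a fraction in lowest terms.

By linearity of expectation, E[X] = Σ P(draw i is blue); by symmetry each draw (even without replacement) has P(blue) = 5/16.
E[X] = 5 · 5/16 = 25/16 ≈ 1.5625.

25/16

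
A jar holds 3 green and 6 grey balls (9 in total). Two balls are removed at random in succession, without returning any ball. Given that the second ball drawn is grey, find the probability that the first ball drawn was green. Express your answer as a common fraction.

P(first=green and the second ball drawn is grey) = (3/9)·(6/8) = 1/4.
P(the second ball drawn is grey) = Σ over first color = 1/4 + 5/12 = 2/3.
By Bayes, P(first=green | the second ball drawn is grey) = 1/4 / 2/3 = 3/8 ≈ 0.3750.

3/8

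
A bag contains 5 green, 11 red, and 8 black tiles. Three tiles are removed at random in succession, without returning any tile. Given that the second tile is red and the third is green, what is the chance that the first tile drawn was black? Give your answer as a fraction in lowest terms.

4/11

P(first=black and the second tile is red and the third is green) = (8/24)·(11/23)·(5/22) = 5/138.
P(E) = Σ over first color = 5/276 + 25/552 + 5/138 = 55/552.
By Bayes, P(first=black | E) = 5/138 / 55/552 = 4/11 ≈ 0.3636.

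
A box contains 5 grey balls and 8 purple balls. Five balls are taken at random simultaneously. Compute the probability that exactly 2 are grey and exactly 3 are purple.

560/1287

Unordered draws without replacement: count favorable combinations over C(13,5).
Favorable = C(5,2) · C(8,3) = 560; total = C(13,5) = 1287.
P = 560/1287 = 560/1287 ≈ 0.4351.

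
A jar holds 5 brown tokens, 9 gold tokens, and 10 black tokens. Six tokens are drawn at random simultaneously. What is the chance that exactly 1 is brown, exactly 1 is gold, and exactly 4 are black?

675/9614

Unordered draws without replacement: count favorable combinations over C(24,6).
Favorable = C(5,1) · C(9,1) · C(10,4) = 9450; total = C(24,6) = 134596.
P = 9450/134596 = 675/9614 ≈ 0.0702.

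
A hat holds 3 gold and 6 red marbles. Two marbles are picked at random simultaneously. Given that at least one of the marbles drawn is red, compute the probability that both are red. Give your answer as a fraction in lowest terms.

5/11

P(both red) = C(6,2)/C(9,2) = 5/12; P(at least one red) = 1 − C(3,2)/C(9,2) = 11/12.
Since 'both red' ⊆ 'at least one red', P(both | at least one) = 5/12 / 11/12 = 5/11 ≈ 0.4545.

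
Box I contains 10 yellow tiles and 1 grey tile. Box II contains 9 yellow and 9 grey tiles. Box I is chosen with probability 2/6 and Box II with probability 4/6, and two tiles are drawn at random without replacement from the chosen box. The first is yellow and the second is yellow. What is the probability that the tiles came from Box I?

P(E | Box I) = 9/11; P(E | Box II) = 4/17.
P(E) = 1/3·9/11 + 2/3·4/17 = 241/561.
By Bayes' rule, P(Box I | E) = 3/11 / 241/561 = 153/241 ≈ 0.6349.

153/241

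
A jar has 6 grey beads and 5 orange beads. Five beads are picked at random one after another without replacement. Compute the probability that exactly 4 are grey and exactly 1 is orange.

Unordered draws without replacement: count favorable combinations over C(11,5).
Favorable = C(6,4) · C(5,1) = 75; total = C(11,5) = 462.
P = 75/462 = 25/154 ≈ 0.1623.

25/154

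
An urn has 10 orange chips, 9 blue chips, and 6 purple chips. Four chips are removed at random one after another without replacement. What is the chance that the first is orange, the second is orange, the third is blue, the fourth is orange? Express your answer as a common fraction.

Multiply the conditional probability of each draw in order, without replacement, so each draw removes one from its color and from the total.
P = (10/25) · (9/24) · (9/23) · (8/22) = 27/1265 ≈ 0.0213.

27/1265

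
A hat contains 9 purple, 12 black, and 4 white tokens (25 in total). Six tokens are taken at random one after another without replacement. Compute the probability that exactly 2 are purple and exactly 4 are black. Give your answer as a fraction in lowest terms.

81/805

Unordered draws without replacement: count favorable combinations over C(25,6).
Favorable = C(9,2) · C(12,4) · C(4,0) = 17820; total = C(25,6) = 177100.
P = 17820/177100 = 81/805 ≈ 0.1006.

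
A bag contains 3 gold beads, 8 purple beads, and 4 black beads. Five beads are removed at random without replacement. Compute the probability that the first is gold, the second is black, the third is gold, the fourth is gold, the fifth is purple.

Multiply the conditional probability of each draw in order, without replacement, so each draw removes one from its color and from the total.
P = (3/15) · (4/14) · (2/13) · (1/12) · (8/11) = 8/15015 ≈ 0.0005.

8/15015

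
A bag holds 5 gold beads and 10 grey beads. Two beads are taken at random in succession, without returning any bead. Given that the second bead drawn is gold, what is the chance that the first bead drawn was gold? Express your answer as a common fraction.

P(first=gold and the second bead drawn is gold) = (5/15)·(4/14) = 2/21.
P(the second bead drawn is gold) = Σ over first color = 2/21 + 5/21 = 1/3.
By Bayes, P(first=gold | the second bead drawn is gold) = 2/21 / 1/3 = 2/7 ≈ 0.2857.

2/7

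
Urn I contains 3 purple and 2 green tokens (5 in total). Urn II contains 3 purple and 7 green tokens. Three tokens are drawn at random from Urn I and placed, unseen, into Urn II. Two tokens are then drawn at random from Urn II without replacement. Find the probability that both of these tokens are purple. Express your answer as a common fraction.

31/260

Condition on how many of the transferred tokens are purple (from Urn I: 3 purple of 5; then Urn II has 13 total).
  1 purple: C(3,1)C(2,2)/C(5,3) = 3/10; then P = C(4,2)/C(13,2) = 1/13
  2 purple: C(3,2)C(2,1)/C(5,3) = 3/5; then P = C(5,2)/C(13,2) = 5/39
  3 purple: C(3,3)C(2,0)/C(5,3) = 1/10; then P = C(6,2)/C(13,2) = 5/26
P(both purple) = 31/260 ≈ 0.1192.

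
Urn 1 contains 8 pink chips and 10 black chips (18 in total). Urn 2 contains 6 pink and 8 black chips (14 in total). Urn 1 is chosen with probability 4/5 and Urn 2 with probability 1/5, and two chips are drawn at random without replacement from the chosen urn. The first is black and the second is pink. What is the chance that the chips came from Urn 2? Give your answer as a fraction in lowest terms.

P(E | Urn 1) = 40/153; P(E | Urn 2) = 24/91.
P(E) = 4/5·40/153 + 1/5·24/91 = 18232/69615.
By Bayes' rule, P(Urn 2 | E) = 24/455 / 18232/69615 = 459/2279 ≈ 0.2014.

459/2279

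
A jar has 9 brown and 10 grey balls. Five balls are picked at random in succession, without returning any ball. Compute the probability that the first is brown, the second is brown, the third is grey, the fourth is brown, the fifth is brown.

7/323

Multiply the conditional probability of each draw in order, without replacement, so each draw removes one from its color and from the total.
P = (9/19) · (8/18) · (10/17) · (7/16) · (6/15) = 7/323 ≈ 0.0217.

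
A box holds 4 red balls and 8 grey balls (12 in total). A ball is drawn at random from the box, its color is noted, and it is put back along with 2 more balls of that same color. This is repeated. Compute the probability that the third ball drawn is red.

1/3

Sum over the four possibilities for the first two draws (red/not-red each), tracking how the red count and total change by +2 per draw.
P(third is red) = 1/3 ≈ 0.3333. (In a Pólya urn every draw has the same marginal probability 4/12.)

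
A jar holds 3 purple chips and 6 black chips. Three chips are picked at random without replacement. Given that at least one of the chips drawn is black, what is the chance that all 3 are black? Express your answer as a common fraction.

P(all 3 black) = C(6,3)/C(9,3) = 5/21; P(at least one black) = 1 − C(3,3)/C(9,3) = 83/84.
Since 'all 3 black' ⊆ 'at least one black', P(all 3 | at least one) = 5/21 / 83/84 = 20/83 ≈ 0.2410.

20/83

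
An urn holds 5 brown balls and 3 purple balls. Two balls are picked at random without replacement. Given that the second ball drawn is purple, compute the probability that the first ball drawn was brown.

5/7

P(first=brown and the second ball drawn is purple) = (5/8)·(3/7) = 15/56.
P(the second ball drawn is purple) = Σ over first color = 15/56 + 3/28 = 3/8.
By Bayes, P(first=brown | the second ball drawn is purple) = 15/56 / 3/8 = 5/7 ≈ 0.7143.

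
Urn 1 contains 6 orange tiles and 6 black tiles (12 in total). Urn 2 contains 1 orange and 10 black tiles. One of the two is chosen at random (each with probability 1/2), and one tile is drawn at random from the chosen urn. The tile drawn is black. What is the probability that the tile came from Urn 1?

11/31

P(black | Urn 1) = 1/2; P(black | Urn 2) = 10/11.
P(black) = 1/2·1/2 + 1/2·10/11 = 31/44.
By Bayes' rule, P(Urn 1 | black) = 1/4 / 31/44 = 11/31 ≈ 0.3548.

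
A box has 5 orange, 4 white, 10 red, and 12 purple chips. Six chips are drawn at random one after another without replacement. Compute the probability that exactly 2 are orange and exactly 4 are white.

Unordered draws without replacement: count favorable combinations over C(31,6).
Favorable = C(5,2) · C(4,4) · C(10,0) · C(12,0) = 10; total = C(31,6) = 736281.
P = 10/736281 = 10/736281 ≈ 0.0000.

10/736281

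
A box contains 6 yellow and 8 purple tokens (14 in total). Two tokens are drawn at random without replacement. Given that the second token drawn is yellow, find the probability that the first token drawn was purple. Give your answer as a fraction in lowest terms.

P(first=purple and the second token drawn is yellow) = (8/14)·(6/13) = 24/91.
P(the second token drawn is yellow) = Σ over first color = 15/91 + 24/91 = 3/7.
By Bayes, P(first=purple | the second token drawn is yellow) = 24/91 / 3/7 = 8/13 ≈ 0.6154.

8/13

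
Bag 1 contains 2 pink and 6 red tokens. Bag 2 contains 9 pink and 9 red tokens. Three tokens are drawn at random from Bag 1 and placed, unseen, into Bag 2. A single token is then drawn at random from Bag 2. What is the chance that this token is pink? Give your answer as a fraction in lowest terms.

13/28

Condition on how many of the transferred tokens are pink (from Bag 1: 2 pink of 8; then Bag 2 has 21 total).
  0 pink: C(2,0)C(6,3)/C(8,3) = 5/14; then P = 9/21
  1 pink: C(2,1)C(6,2)/C(8,3) = 15/28; then P = 10/21
  2 pink: C(2,2)C(6,1)/C(8,3) = 3/28; then P = 11/21
P(pink from Bag 2) = 13/28 ≈ 0.4643.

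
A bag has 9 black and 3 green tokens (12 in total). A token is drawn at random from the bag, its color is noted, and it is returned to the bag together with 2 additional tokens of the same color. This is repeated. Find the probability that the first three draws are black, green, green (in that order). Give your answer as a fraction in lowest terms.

45/896

Track the composition after each reinforcement of +2.
P = (9/12) · (3/14) · (5/16) = 45/896 ≈ 0.0502.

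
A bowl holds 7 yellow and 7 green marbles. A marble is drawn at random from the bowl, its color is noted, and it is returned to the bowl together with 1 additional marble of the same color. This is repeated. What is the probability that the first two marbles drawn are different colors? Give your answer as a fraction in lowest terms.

Either yellow then green, or green then yellow; after the first draw the total is 15.
P = (7/14)·(7/15) + (7/14)·(7/15) = 7/15 ≈ 0.4667.

7/15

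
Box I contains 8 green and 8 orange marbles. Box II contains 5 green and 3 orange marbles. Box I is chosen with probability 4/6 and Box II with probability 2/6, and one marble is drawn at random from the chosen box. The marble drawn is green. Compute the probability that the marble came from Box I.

8/13

P(green | Box I) = 1/2; P(green | Box II) = 5/8.
P(green) = 2/3·1/2 + 1/3·5/8 = 13/24.
By Bayes' rule, P(Box I | green) = 1/3 / 13/24 = 8/13 ≈ 0.6154.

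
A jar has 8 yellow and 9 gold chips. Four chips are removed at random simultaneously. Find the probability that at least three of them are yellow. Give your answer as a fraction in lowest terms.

Sum the hypergeometric tail for j = 3,…,4 yellow chips.
Favorable = C(8,3)·C(9,1) + C(8,4)·C(9,0) = 574; total = C(17,4) = 2380.
P = 574/2380 = 41/170 ≈ 0.2412.

41/170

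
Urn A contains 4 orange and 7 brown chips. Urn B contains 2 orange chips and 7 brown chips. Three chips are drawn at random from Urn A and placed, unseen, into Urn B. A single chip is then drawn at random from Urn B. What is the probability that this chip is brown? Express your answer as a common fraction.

Condition on how many of the transferred chips are brown (from Urn A: 7 brown of 11; then Urn B has 12 total).
  0 brown: C(7,0)C(4,3)/C(11,3) = 4/165; then P = 7/12
  1 brown: C(7,1)C(4,2)/C(11,3) = 14/55; then P = 8/12
  2 brown: C(7,2)C(4,1)/C(11,3) = 28/55; then P = 9/12
  3 brown: C(7,3)C(4,0)/C(11,3) = 7/33; then P = 10/12
P(brown from Urn B) = 49/66 ≈ 0.7424.

49/66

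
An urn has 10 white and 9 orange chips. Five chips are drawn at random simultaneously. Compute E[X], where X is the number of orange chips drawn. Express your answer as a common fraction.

By linearity of expectation, E[X] = Σ P(draw i is orange); by symmetry each draw (even without replacement) has P(orange) = 9/19.
E[X] = 5 · 9/19 = 45/19 ≈ 2.3684.

45/19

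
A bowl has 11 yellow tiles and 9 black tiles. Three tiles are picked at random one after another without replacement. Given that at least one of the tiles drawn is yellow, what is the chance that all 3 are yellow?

P(all 3 yellow) = C(11,3)/C(20,3) = 11/76; P(at least one yellow) = 1 − C(9,3)/C(20,3) = 88/95.
Since 'all 3 yellow' ⊆ 'at least one yellow', P(all 3 | at least one) = 11/76 / 88/95 = 5/32 ≈ 0.1562.

5/32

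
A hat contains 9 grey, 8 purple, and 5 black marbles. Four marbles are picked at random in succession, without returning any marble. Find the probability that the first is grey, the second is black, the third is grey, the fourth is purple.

24/1463

Multiply the conditional probability of each draw in order, without replacement, so each draw removes one from its color and from the total.
P = (9/22) · (5/21) · (8/20) · (8/19) = 24/1463 ≈ 0.0164.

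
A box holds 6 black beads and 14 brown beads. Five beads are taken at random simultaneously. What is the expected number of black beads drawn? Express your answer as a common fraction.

By linearity of expectation, E[X] = Σ P(draw i is black); by symmetry each draw (even without replacement) has P(black) = 6/20.
E[X] = 5 · 6/20 = 3/2 ≈ 1.5000.

3/2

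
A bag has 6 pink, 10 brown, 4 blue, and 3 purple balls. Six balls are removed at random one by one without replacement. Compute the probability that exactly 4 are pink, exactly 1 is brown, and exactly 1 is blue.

200/33649

Unordered draws without replacement: count favorable combinations over C(23,6).
Favorable = C(6,4) · C(10,1) · C(4,1) · C(3,0) = 600; total = C(23,6) = 100947.
P = 600/100947 = 200/33649 ≈ 0.0059.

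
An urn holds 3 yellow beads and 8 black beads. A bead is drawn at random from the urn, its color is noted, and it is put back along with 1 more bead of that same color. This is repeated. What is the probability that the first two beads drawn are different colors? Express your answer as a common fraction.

4/11

Either black then yellow, or yellow then black; after the first draw the total is 12.
P = (8/11)·(3/12) + (3/11)·(8/12) = 4/11 ≈ 0.3636.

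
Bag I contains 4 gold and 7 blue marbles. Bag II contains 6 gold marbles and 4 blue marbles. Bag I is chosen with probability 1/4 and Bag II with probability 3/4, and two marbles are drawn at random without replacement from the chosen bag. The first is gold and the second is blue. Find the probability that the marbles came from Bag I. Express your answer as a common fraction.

7/29

P(E | Bag I) = 14/55; P(E | Bag II) = 4/15.
P(E) = 1/4·14/55 + 3/4·4/15 = 29/110.
By Bayes' rule, P(Bag I | E) = 7/110 / 29/110 = 7/29 ≈ 0.2414.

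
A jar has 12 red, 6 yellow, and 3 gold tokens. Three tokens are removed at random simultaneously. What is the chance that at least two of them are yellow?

Sum the hypergeometric tail for j = 2,…,3 yellow tokens.
Favorable = C(6,2)·C(15,1) + C(6,3)·C(15,0) = 245; total = C(21,3) = 1330.
P = 245/1330 = 7/38 ≈ 0.1842.

7/38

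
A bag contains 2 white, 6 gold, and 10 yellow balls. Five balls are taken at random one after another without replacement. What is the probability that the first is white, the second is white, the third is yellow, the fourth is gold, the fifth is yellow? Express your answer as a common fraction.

1/952

Multiply the conditional probability of each draw in order, without replacement, so each draw removes one from its color and from the total.
P = (2/18) · (1/17) · (10/16) · (6/15) · (9/14) = 1/952 ≈ 0.0011.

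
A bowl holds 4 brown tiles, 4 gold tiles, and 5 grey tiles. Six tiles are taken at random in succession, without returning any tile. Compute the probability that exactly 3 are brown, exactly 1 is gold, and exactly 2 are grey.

Unordered draws without replacement: count favorable combinations over C(13,6).
Favorable = C(4,3) · C(4,1) · C(5,2) = 160; total = C(13,6) = 1716.
P = 160/1716 = 40/429 ≈ 0.0932.

40/429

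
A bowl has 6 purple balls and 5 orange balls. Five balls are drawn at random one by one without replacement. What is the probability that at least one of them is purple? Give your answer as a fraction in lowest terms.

461/462

Use the complement: P(at least one purple) = 1 − P(no purple).
P(none) = C(5,5)/C(11,5) = 1/462.
So P = 1 − 1/462 = 461/462 ≈ 0.9978.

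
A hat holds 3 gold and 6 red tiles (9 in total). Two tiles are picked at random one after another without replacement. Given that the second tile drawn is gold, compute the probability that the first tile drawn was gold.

P(first=gold and the second tile drawn is gold) = (3/9)·(2/8) = 1/12.
P(the second tile drawn is gold) = Σ over first color = 1/12 + 1/4 = 1/3.
By Bayes, P(first=gold | the second tile drawn is gold) = 1/12 / 1/3 = 1/4 ≈ 0.2500.

1/4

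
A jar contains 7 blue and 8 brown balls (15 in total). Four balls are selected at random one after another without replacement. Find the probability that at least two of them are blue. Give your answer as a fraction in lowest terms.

Sum the hypergeometric tail for j = 2,…,4 blue balls.
Favorable = C(7,2)·C(8,2) + C(7,3)·C(8,1) + C(7,4)·C(8,0) = 903; total = C(15,4) = 1365.
P = 903/1365 = 43/65 ≈ 0.6615.

43/65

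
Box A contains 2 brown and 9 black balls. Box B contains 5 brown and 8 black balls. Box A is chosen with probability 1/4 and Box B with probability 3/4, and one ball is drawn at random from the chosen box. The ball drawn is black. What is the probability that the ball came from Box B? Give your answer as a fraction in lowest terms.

88/127

P(black | Box A) = 9/11; P(black | Box B) = 8/13.
P(black) = 1/4·9/11 + 3/4·8/13 = 381/572.
By Bayes' rule, P(Box B | black) = 6/13 / 381/572 = 88/127 ≈ 0.6929.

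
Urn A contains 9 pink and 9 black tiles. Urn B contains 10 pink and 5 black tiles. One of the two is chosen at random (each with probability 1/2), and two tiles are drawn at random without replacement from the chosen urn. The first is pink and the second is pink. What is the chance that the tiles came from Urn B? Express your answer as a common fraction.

51/79

P(E | Urn A) = 4/17; P(E | Urn B) = 3/7.
P(E) = 1/2·4/17 + 1/2·3/7 = 79/238.
By Bayes' rule, P(Urn B | E) = 3/14 / 79/238 = 51/79 ≈ 0.6456.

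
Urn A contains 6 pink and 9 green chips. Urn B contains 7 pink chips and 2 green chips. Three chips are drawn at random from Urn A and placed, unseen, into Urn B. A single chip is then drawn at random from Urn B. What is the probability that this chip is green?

19/60

Condition on how many of the transferred chips are green (from Urn A: 9 green of 15; then Urn B has 12 total).
  0 green: C(9,0)C(6,3)/C(15,3) = 4/91; then P = 2/12
  1 green: C(9,1)C(6,2)/C(15,3) = 27/91; then P = 3/12
  2 green: C(9,2)C(6,1)/C(15,3) = 216/455; then P = 4/12
  3 green: C(9,3)C(6,0)/C(15,3) = 12/65; then P = 5/12
P(green from Urn B) = 19/60 ≈ 0.3167.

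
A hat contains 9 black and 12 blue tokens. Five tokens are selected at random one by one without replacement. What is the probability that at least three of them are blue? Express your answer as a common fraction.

Sum the hypergeometric tail for j = 3,…,5 blue tokens.
Favorable = C(12,3)·C(9,2) + C(12,4)·C(9,1) + C(12,5)·C(9,0) = 13167; total = C(21,5) = 20349.
P = 13167/20349 = 11/17 ≈ 0.6471.

11/17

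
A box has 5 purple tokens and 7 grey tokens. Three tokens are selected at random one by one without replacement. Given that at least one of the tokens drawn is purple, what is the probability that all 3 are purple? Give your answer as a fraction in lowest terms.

2/37

P(all 3 purple) = C(5,3)/C(12,3) = 1/22; P(at least one purple) = 1 − C(7,3)/C(12,3) = 37/44.
Since 'all 3 purple' ⊆ 'at least one purple', P(all 3 | at least one) = 1/22 / 37/44 = 2/37 ≈ 0.0541.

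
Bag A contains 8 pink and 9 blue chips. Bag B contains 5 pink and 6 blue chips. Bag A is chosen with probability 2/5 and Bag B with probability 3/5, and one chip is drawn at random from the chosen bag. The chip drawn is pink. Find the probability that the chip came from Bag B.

255/431

P(pink | Bag A) = 8/17; P(pink | Bag B) = 5/11.
P(pink) = 2/5·8/17 + 3/5·5/11 = 431/935.
By Bayes' rule, P(Bag B | pink) = 3/11 / 431/935 = 255/431 ≈ 0.5916.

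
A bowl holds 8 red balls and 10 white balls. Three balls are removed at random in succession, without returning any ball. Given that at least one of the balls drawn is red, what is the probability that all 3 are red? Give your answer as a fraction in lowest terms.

7/87

P(all 3 red) = C(8,3)/C(18,3) = 7/102; P(at least one red) = 1 − C(10,3)/C(18,3) = 29/34.
Since 'all 3 red' ⊆ 'at least one red', P(all 3 | at least one) = 7/102 / 29/34 = 7/87 ≈ 0.0805.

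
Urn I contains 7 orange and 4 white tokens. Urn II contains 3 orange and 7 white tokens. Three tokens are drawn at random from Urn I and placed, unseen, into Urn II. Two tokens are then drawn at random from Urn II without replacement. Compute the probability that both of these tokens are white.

Condition on how many of the transferred tokens are white (from Urn I: 4 white of 11; then Urn II has 13 total).
  0 white: C(4,0)C(7,3)/C(11,3) = 7/33; then P = C(7,2)/C(13,2) = 7/26
  1 white: C(4,1)C(7,2)/C(11,3) = 28/55; then P = C(8,2)/C(13,2) = 14/39
  2 white: C(4,2)C(7,1)/C(11,3) = 14/55; then P = C(9,2)/C(13,2) = 6/13
  3 white: C(4,3)C(7,0)/C(11,3) = 4/165; then P = C(10,2)/C(13,2) = 15/26
P(both white) = 531/1430 ≈ 0.3713.

531/1430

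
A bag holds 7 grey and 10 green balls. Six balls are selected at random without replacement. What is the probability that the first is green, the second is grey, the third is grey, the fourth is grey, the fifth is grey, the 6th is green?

Multiply the conditional probability of each draw in order, without replacement, so each draw removes one from its color and from the total.
P = (10/17) · (7/16) · (6/15) · (5/14) · (4/13) · (9/12) = 15/1768 ≈ 0.0085.

15/1768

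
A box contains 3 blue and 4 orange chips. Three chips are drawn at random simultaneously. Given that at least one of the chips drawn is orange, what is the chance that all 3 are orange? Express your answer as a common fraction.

2/17

P(all 3 orange) = C(4,3)/C(7,3) = 4/35; P(at least one orange) = 1 − C(3,3)/C(7,3) = 34/35.
Since 'all 3 orange' ⊆ 'at least one orange', P(all 3 | at least one) = 4/35 / 34/35 = 2/17 ≈ 0.1176.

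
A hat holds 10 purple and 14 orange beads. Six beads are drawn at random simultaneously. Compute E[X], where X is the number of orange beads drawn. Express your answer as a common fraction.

7/2

By linearity of expectation, E[X] = Σ P(draw i is orange); by symmetry each draw (even without replacement) has P(orange) = 14/24.
E[X] = 6 · 14/24 = 7/2 ≈ 3.5000.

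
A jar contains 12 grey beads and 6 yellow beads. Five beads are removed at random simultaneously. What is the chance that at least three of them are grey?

1177/1428

Sum the hypergeometric tail for j = 3,…,5 grey beads.
Favorable = C(12,3)·C(6,2) + C(12,4)·C(6,1) + C(12,5)·C(6,0) = 7062; total = C(18,5) = 8568.
P = 7062/8568 = 1177/1428 ≈ 0.8242.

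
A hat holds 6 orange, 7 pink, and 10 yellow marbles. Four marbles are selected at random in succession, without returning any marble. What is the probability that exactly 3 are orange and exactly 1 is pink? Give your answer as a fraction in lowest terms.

4/253

Unordered draws without replacement: count favorable combinations over C(23,4).
Favorable = C(6,3) · C(7,1) · C(10,0) = 140; total = C(23,4) = 8855.
P = 140/8855 = 4/253 ≈ 0.0158.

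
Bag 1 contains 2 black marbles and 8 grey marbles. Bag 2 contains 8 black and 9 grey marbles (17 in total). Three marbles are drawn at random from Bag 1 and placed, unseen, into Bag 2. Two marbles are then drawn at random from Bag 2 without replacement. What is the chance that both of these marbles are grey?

Condition on how many of the transferred marbles are grey (from Bag 1: 8 grey of 10; then Bag 2 has 20 total).
  1 grey: C(8,1)C(2,2)/C(10,3) = 1/15; then P = C(10,2)/C(20,2) = 9/38
  2 grey: C(8,2)C(2,1)/C(10,3) = 7/15; then P = C(11,2)/C(20,2) = 11/38
  3 grey: C(8,3)C(2,0)/C(10,3) = 7/15; then P = C(12,2)/C(20,2) = 33/95
P(both grey) = 446/1425 ≈ 0.3130.

446/1425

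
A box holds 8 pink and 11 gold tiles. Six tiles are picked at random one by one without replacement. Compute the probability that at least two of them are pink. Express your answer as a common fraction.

Sum the hypergeometric tail for j = 2,…,6 pink tiles.
Favorable = C(8,2)·C(11,4) + C(8,3)·C(11,3) + C(8,4)·C(11,2) + C(8,5)·C(11,1) + C(8,6)·C(11,0) = 22974; total = C(19,6) = 27132.
P = 22974/27132 = 547/646 ≈ 0.8467.

547/646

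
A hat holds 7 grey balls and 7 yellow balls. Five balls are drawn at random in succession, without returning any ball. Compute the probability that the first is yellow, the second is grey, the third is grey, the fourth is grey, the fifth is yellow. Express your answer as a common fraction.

Multiply the conditional probability of each draw in order, without replacement, so each draw removes one from its color and from the total.
P = (7/14) · (7/13) · (6/12) · (5/11) · (6/10) = 21/572 ≈ 0.0367.

21/572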